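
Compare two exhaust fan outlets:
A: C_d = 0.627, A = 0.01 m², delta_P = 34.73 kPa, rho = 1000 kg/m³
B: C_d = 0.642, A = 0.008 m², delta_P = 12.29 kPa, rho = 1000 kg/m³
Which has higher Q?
Q(A) = 52.26 L/s, Q(B) = 25.46 L/s. Answer: A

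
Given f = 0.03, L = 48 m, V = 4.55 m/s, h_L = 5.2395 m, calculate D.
Formula: h_L = f \frac{L}{D} \frac{V^2}{2g}
Substituting knowns: 5.2395 = 0.03·(48/D)·4.55²/(2·9.81)
Solving for D: D = 0.03·48·4.55²/(2·9.81·5.2395) = 0.29 m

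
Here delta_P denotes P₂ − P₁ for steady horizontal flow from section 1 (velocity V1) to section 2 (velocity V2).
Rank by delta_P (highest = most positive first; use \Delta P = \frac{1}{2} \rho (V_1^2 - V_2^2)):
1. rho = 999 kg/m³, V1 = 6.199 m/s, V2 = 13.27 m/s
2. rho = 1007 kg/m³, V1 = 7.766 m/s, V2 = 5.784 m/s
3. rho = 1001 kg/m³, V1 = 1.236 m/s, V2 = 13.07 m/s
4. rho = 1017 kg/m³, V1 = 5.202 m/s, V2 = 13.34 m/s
Case 1: delta_P = -68.76 kPa
Case 2: delta_P = 13.52 kPa
Case 3: delta_P = -84.73 kPa
Case 4: delta_P = -76.73 kPa
Ranking (highest first): 2, 1, 4, 3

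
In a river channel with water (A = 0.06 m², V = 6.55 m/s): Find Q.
Formula: Q = A V
Q = 0.06·6.55·1000 = 393 L/s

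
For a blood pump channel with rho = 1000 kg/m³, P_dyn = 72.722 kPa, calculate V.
Formula: P_{dyn} = \frac{1}{2} \rho V^2
Substituting knowns: 72.722 = 0.5·1000·V²/1000
Solving for V: V = √(2·(72.722·1000)/1000) = 12.06 m/s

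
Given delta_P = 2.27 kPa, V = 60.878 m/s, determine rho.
Formula: V = \sqrt{\frac{2 \Delta P}{\rho}}
Substituting knowns: 60.878 = √(2·(2.27·1000)/rho)
Solving for rho: rho = 2·(2.27·1000)/60.878² = 1.225 kg/m³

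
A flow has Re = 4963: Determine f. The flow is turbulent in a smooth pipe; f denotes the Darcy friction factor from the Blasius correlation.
Formula: f = \frac{0.316}{Re^{0.25}}
f = 0.316/4963^0.25 = 0.03765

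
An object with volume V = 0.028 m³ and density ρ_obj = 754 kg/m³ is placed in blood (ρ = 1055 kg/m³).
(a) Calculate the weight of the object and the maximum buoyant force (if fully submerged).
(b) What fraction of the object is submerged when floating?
(a) W=rho_obj*g*V=754*9.81*0.028=207.1 N; F_B(max)=rho*g*V=1055*9.81*0.028=289.8 N
(b) Floating fraction=rho_obj/rho=754/1055=0.715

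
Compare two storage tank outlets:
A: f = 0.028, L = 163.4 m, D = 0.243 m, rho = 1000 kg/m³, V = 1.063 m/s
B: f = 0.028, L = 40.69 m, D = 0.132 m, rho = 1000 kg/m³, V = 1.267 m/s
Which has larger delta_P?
delta_P(A) = 10.64 kPa, delta_P(B) = 6.928 kPa. Answer: A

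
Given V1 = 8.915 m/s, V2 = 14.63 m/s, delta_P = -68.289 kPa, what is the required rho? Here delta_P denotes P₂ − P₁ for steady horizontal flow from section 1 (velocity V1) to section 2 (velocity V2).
Formula: \Delta P = \frac{1}{2} \rho (V_1^2 - V_2^2)
Substituting knowns: -68.289 = 0.5·rho·(8.915² − 14.63²)/1000
Solving for rho: rho = 2·(-68.289·1000)/(8.915² − 14.63²) = 1015 kg/m³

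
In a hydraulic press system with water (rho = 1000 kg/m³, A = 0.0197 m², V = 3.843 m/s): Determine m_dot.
Formula: \dot{m} = \rho A V
m_dot = 1000·0.0197·3.843 = 75.71 kg/s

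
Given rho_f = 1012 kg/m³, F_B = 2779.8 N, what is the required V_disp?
Formula: F_B = \rho_f g V_{disp}
Substituting knowns: 2779.8 = 1012·9.81·V_disp
Solving for V_disp: V_disp = 2779.8/(1012·9.81) = 0.28 m³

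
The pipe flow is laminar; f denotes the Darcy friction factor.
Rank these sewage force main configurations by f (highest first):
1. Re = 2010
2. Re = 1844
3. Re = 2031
Case 1: f = 0.03184
Case 2: f = 0.03471
Case 3: f = 0.03151
Ranking (highest first): 2, 1, 3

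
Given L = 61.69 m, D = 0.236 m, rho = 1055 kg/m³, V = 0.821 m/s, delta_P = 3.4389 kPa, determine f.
Formula: \Delta P = f \frac{L}{D} \frac{\rho V^2}{2}
Substituting knowns: 3.4389 = f·(61.69/0.236)·0.5·1055·0.821²/1000
Solving for f: f = (3.4389·1000)/((61.69/0.236)·0.5·1055·0.821²) = 0.037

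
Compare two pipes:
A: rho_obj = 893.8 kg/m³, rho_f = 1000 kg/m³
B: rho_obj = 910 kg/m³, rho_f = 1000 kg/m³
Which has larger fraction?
fraction(A) = 0.8938, fraction(B) = 0.91. Answer: B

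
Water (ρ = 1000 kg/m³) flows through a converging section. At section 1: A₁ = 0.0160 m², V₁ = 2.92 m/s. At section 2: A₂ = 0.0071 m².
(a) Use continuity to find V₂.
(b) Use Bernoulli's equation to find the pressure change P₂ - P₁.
(a) Continuity: A₁V₁=A₂V₂ -> V₂=A₁V₁/A₂=0.0160*2.92/0.0071=6.58 m/s
(b) Bernoulli: P₂-P₁=0.5*rho*(V₁^2-V₂^2)/1000=0.5*1000*(2.92^2-6.58^2)/1000=-17.38 kPa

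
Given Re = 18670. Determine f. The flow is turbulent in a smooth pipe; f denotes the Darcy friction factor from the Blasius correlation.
Formula: f = \frac{0.316}{Re^{0.25}}
f = 0.316/18670^0.25 = 0.02703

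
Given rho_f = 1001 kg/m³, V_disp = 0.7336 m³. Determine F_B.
Formula: F_B = \rho_f g V_{disp}
F_B = 1001·9.81·0.7336 = 7204 N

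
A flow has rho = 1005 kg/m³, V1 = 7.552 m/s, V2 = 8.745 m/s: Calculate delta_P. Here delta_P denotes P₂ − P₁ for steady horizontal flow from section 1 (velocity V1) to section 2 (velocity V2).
Formula: \Delta P = \frac{1}{2} \rho (V_1^2 - V_2^2)
delta_P = 0.5·1005·(7.552² − 8.745²)/1000 = -9.77 kPa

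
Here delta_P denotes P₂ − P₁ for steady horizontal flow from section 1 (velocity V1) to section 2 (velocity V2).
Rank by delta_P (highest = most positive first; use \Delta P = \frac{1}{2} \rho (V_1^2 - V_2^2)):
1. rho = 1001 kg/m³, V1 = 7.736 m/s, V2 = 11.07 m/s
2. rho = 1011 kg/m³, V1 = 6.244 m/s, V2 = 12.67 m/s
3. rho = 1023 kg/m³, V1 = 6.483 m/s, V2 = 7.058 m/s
Case 1: delta_P = -31.38 kPa
Case 2: delta_P = -61.44 kPa
Case 3: delta_P = -3.983 kPa
Ranking (highest first): 3, 1, 2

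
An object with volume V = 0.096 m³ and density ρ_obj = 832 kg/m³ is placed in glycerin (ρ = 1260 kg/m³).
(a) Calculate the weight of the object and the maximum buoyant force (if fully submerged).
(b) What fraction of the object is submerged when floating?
(a) W=rho_obj*g*V=832*9.81*0.096=783.5 N; F_B(max)=rho*g*V=1260*9.81*0.096=1186.6 N
(b) Floating fraction=rho_obj/rho=832/1260=0.660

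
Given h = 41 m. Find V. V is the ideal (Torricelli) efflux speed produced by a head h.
Formula: V = \sqrt{2 g h}
V = √(2·9.81·41) = 28.36 m/s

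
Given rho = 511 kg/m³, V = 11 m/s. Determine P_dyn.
Formula: P_{dyn} = \frac{1}{2} \rho V^2
P_dyn = 0.5·511·11²/1000 = 30.92 kPa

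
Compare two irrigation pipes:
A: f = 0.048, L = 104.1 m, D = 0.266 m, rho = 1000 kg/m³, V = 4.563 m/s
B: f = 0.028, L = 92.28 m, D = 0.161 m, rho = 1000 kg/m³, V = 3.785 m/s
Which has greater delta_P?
delta_P(A) = 195.6 kPa, delta_P(B) = 115 kPa. Answer: A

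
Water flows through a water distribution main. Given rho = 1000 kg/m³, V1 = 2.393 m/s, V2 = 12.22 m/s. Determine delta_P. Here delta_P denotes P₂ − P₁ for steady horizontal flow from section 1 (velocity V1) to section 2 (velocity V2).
Formula: \Delta P = \frac{1}{2} \rho (V_1^2 - V_2^2)
delta_P = 0.5·1000·(2.393² − 12.22²)/1000 = -71.8 kPa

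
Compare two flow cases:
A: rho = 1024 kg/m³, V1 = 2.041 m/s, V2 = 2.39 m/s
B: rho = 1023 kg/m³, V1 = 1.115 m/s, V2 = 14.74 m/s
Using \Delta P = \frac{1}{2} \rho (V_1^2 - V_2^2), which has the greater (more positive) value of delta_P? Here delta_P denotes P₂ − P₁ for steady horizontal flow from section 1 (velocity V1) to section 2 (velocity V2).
delta_P(A) = -0.7918 kPa, delta_P(B) = -110.5 kPa. Answer: A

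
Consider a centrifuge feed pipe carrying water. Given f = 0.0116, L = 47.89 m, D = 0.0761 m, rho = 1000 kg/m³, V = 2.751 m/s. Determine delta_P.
Formula: \Delta P = f \frac{L}{D} \frac{\rho V^2}{2}
delta_P = 0.0116·(47.89/0.0761)·0.5·1000·2.751²/1000 = 27.62 kPa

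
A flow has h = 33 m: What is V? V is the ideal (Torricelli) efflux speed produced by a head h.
Formula: V = \sqrt{2 g h}
V = √(2·9.81·33) = 25.45 m/s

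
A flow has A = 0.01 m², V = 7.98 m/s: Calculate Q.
Formula: Q = A V
Q = 0.01·7.98·1000 = 79.8 L/s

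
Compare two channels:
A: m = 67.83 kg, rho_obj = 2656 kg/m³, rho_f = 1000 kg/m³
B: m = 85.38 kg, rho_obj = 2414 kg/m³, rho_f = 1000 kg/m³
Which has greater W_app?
W_app(A) = 414.9 N, W_app(B) = 490.6 N. Answer: B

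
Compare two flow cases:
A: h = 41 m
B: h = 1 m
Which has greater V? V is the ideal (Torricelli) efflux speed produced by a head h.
V(A) = 28.36 m/s, V(B) = 4.429 m/s. Answer: A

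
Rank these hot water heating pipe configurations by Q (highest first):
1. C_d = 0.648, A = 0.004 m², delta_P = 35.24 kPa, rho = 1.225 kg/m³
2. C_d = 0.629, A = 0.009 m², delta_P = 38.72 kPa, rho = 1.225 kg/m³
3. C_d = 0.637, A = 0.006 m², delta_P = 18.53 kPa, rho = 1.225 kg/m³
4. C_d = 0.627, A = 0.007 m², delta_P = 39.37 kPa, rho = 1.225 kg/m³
Case 1: Q = 621.7 L/s
Case 2: Q = 1423 L/s
Case 3: Q = 664.8 L/s
Case 4: Q = 1113 L/s
Ranking (highest first): 2, 4, 3, 1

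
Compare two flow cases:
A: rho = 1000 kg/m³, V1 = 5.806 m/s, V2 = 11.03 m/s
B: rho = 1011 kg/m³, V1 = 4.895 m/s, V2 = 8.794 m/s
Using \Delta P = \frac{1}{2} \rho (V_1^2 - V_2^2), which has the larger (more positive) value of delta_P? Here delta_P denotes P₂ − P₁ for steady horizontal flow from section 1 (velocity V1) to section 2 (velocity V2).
delta_P(A) = -43.98 kPa, delta_P(B) = -26.98 kPa. Answer: B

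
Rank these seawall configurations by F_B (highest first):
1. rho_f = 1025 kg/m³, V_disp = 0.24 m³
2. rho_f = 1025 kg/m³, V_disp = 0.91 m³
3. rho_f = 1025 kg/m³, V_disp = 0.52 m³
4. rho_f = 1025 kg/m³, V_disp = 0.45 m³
Case 1: F_B = 2413 N
Case 2: F_B = 9150 N
Case 3: F_B = 5229 N
Case 4: F_B = 4525 N
Ranking (highest first): 2, 3, 4, 1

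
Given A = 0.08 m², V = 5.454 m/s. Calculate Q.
Formula: Q = A V
Q = 0.08·5.454·1000 = 436.3 L/s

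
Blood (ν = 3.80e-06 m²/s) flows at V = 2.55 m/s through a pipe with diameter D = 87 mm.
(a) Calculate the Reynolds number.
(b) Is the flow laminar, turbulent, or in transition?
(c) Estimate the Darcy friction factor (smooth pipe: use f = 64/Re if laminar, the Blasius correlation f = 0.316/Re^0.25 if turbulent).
(a) Re = V·D/ν = 2.55·0.087/3.80e-06 = 58382
(b) Flow regime: turbulent (Re > 4000)
(c) Friction factor: f = 0.316/Re^0.25 = 0.316/58382^0.25 = 0.02033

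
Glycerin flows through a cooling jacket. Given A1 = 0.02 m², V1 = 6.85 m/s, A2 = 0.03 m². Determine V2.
Formula: V_2 = \frac{A_1 V_1}{A_2}
V2 = 0.02·6.85/0.03 = 4.567 m/s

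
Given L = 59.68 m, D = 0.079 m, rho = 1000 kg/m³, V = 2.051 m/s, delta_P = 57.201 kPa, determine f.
Formula: \Delta P = f \frac{L}{D} \frac{\rho V^2}{2}
Substituting knowns: 57.201 = f·(59.68/0.079)·0.5·1000·2.051²/1000
Solving for f: f = (57.201·1000)/((59.68/0.079)·0.5·1000·2.051²) = 0.036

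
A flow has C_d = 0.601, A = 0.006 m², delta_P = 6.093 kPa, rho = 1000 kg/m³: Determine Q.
Formula: Q = C_d A \sqrt{\frac{2 \Delta P}{\rho}}
Q = 0.601·0.006·√(2·(6.093·1000)/1000)·1000 = 12.59 L/s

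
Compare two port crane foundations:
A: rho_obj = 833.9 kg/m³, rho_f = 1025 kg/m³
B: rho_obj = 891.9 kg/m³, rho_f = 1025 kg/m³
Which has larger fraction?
fraction(A) = 0.8136, fraction(B) = 0.8701. Answer: B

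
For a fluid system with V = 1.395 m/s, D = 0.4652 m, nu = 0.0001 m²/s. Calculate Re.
Formula: Re = \frac{V D}{\nu}
Re = 1.395·0.4652/0.0001 = 6490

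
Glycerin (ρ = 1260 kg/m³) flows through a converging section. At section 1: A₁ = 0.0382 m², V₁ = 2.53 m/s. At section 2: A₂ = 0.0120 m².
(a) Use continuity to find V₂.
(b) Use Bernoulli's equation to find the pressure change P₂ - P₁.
(a) Continuity: A₁V₁=A₂V₂ -> V₂=A₁V₁/A₂=0.0382*2.53/0.0120=8.05 m/s
(b) Bernoulli: P₂-P₁=0.5*rho*(V₁^2-V₂^2)/1000=0.5*1260*(2.53^2-8.05^2)/1000=-36.79 kPa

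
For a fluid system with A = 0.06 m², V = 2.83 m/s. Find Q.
Formula: Q = A V
Q = 0.06·2.83·1000 = 169.8 L/s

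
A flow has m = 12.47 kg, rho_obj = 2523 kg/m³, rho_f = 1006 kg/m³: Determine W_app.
Formula: W_{app} = mg\left(1 - \frac{\rho_f}{\rho_{obj}}\right)
W_app = 12.47·9.81·(1 − 1006/2523) = 73.55 N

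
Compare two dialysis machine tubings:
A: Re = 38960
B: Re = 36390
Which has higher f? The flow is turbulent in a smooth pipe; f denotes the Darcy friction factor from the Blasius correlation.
f(A) = 0.02249, f(B) = 0.02288. Answer: B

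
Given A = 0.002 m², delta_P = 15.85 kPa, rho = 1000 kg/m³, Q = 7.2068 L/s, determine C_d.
Formula: Q = C_d A \sqrt{\frac{2 \Delta P}{\rho}}
Substituting knowns: 7.2068 = C_d·0.002·√(2·(15.85·1000)/1000)·1000
Solving for C_d: C_d = (7.2068/1000)/(0.002·√(2·(15.85·1000)/1000)) = 0.64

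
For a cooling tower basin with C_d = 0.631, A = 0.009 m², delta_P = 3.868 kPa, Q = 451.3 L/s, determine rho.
Formula: Q = C_d A \sqrt{\frac{2 \Delta P}{\rho}}
Substituting knowns: 451.3 = 0.631·0.009·√(2·(3.868·1000)/rho)·1000
Solving for rho: rho = 2·(3.868·1000)/((451.3/1000)/(0.631·0.009))² = 1.225 kg/m³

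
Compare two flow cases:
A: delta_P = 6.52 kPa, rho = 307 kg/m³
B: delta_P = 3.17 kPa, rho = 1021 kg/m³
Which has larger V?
V(A) = 6.517 m/s, V(B) = 2.492 m/s. Answer: A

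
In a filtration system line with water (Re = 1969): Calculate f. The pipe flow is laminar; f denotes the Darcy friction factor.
Formula: f = \frac{64}{Re}
f = 64/1969 = 0.0325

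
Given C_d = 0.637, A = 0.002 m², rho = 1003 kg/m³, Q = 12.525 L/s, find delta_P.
Formula: Q = C_d A \sqrt{\frac{2 \Delta P}{\rho}}
Substituting knowns: 12.525 = 0.637·0.002·√(2·(delta_P·1000)/1003)·1000
Solving for delta_P: delta_P = ((12.525/1000)/(0.637·0.002))²·1003/2/1000 = 48.47 kPa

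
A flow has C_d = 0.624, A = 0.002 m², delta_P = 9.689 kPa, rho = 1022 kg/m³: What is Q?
Formula: Q = C_d A \sqrt{\frac{2 \Delta P}{\rho}}
Q = 0.624·0.002·√(2·(9.689·1000)/1022)·1000 = 5.434 L/s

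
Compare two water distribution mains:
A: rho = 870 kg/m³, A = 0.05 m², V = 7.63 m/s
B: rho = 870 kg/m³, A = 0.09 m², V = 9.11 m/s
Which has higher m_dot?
m_dot(A) = 331.9 kg/s, m_dot(B) = 713.3 kg/s. Answer: B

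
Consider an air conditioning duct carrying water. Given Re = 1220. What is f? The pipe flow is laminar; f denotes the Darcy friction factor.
Formula: f = \frac{64}{Re}
f = 64/1220 = 0.05246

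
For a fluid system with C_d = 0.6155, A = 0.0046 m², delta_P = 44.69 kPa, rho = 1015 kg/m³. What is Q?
Formula: Q = C_d A \sqrt{\frac{2 \Delta P}{\rho}}
Q = 0.6155·0.0046·√(2·(44.69·1000)/1015)·1000 = 26.57 L/s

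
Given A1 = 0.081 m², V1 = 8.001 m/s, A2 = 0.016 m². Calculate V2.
Formula: V_2 = \frac{A_1 V_1}{A_2}
V2 = 0.081·8.001/0.016 = 40.51 m/s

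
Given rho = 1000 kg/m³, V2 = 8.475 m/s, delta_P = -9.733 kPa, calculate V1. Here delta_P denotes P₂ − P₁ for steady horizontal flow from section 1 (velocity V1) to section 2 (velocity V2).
Formula: \Delta P = \frac{1}{2} \rho (V_1^2 - V_2^2)
Substituting knowns: -9.733 = 0.5·1000·(V1² − 8.475²)/1000
Solving for V1: V1 = √(8.475² + 2·(-9.733·1000)/1000) = 7.236 m/s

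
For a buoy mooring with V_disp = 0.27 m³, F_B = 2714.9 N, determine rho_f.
Formula: F_B = \rho_f g V_{disp}
Substituting knowns: 2714.9 = rho_f·9.81·0.27
Solving for rho_f: rho_f = 2714.9/(9.81·0.27) = 1025 kg/m³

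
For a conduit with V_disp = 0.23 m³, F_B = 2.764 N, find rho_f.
Formula: F_B = \rho_f g V_{disp}
Substituting knowns: 2.764 = rho_f·9.81·0.23
Solving for rho_f: rho_f = 2.764/(9.81·0.23) = 1.225 kg/m³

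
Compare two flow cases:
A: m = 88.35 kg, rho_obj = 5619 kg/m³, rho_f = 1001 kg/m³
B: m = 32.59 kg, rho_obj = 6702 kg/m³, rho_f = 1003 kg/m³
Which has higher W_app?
W_app(A) = 712.3 N, W_app(B) = 271.9 N. Answer: A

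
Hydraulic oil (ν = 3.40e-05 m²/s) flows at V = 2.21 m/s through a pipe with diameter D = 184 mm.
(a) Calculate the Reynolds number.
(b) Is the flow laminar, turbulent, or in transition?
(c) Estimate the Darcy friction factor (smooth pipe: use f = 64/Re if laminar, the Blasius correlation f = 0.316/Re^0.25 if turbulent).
(a) Re = V·D/ν = 2.21·0.184/3.40e-05 = 11960
(b) Flow regime: turbulent (Re > 4000)
(c) Friction factor: f = 0.316/Re^0.25 = 0.316/11960^0.25 = 0.03022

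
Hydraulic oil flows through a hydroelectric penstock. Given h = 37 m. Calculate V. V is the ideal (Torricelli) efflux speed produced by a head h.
Formula: V = \sqrt{2 g h}
V = √(2·9.81·37) = 26.94 m/s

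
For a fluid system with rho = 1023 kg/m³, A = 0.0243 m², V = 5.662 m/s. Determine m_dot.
Formula: \dot{m} = \rho A V
m_dot = 1023·0.0243·5.662 = 140.8 kg/s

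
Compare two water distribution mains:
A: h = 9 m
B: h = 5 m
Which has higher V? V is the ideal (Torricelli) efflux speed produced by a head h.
V(A) = 13.29 m/s, V(B) = 9.905 m/s. Answer: A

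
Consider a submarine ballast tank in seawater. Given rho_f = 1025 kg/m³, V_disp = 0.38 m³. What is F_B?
Formula: F_B = \rho_f g V_{disp}
F_B = 1025·9.81·0.38 = 3821 N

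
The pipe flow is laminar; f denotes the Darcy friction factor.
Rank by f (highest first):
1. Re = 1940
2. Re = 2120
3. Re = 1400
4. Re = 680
Case 1: f = 0.03299
Case 2: f = 0.03019
Case 3: f = 0.04571
Case 4: f = 0.09412
Ranking (highest first): 4, 3, 1, 2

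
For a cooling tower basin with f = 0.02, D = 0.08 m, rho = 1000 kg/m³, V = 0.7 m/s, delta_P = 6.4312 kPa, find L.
Formula: \Delta P = f \frac{L}{D} \frac{\rho V^2}{2}
Substituting knowns: 6.4312 = 0.02·(L/0.08)·0.5·1000·0.7²/1000
Solving for L: L = (6.4312·1000)·0.08/(0.02·0.5·1000·0.7²) = 105 m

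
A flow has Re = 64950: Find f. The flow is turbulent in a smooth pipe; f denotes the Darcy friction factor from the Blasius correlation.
Formula: f = \frac{0.316}{Re^{0.25}}
f = 0.316/64950^0.25 = 0.01979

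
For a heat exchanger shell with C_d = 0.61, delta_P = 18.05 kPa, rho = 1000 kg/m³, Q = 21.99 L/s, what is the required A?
Formula: Q = C_d A \sqrt{\frac{2 \Delta P}{\rho}}
Substituting knowns: 21.99 = 0.61·A·√(2·(18.05·1000)/1000)·1000
Solving for A: A = (21.99/1000)/(0.61·√(2·(18.05·1000)/1000)) = 0.006 m²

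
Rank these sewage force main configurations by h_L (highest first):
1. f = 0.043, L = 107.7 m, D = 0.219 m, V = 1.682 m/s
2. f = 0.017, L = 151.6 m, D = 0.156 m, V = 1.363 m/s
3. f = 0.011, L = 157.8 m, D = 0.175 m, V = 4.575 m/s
Case 1: h_L = 3.049 m
Case 2: h_L = 1.564 m
Case 3: h_L = 10.58 m
Ranking (highest first): 3, 1, 2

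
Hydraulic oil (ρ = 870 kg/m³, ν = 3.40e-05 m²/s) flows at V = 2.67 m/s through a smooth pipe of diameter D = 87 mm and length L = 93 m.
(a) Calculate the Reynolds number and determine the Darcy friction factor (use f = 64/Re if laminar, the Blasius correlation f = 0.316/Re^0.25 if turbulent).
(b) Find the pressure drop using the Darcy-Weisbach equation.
(a) Re = V·D/ν = 2.67·0.087/3.40e-05 = 6832.1 → turbulent (Re > 4000); f = 0.316/Re^0.25 = 0.316/6832.1^0.25 = 0.034757
(b) Darcy-Weisbach: ΔP = f·(L/D)·½ρV²/1000 = 0.034757·(93/0.087)·½·870·2.67²/1000 = 115.2 kPa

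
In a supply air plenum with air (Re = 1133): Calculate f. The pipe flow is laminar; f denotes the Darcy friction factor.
Formula: f = \frac{64}{Re}
f = 64/1133 = 0.05649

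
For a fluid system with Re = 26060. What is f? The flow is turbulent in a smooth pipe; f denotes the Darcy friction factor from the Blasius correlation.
Formula: f = \frac{0.316}{Re^{0.25}}
f = 0.316/26060^0.25 = 0.02487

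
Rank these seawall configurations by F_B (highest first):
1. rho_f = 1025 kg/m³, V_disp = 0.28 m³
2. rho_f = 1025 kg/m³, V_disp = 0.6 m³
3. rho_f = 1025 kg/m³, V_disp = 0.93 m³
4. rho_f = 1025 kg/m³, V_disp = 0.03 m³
Case 1: F_B = 2815 N
Case 2: F_B = 6033 N
Case 3: F_B = 9351 N
Case 4: F_B = 301.7 N
Ranking (highest first): 3, 2, 1, 4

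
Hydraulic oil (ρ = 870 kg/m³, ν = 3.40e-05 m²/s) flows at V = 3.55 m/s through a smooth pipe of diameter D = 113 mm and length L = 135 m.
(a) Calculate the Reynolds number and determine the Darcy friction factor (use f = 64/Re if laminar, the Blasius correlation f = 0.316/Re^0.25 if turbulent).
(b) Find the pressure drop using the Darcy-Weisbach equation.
(a) Re = V·D/ν = 3.55·0.113/3.40e-05 = 11799 → turbulent (Re > 4000); f = 0.316/Re^0.25 = 0.316/11799^0.25 = 0.03032
(b) Darcy-Weisbach: ΔP = f·(L/D)·½ρV²/1000 = 0.03032·(135/0.113)·½·870·3.55²/1000 = 198.6 kPa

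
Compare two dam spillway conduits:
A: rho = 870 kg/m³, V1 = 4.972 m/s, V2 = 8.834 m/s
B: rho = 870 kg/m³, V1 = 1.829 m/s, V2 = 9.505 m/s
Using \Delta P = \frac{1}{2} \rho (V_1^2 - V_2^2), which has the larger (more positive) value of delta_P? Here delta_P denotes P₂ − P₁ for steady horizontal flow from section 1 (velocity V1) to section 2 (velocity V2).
delta_P(A) = -23.19 kPa, delta_P(B) = -37.84 kPa. Answer: A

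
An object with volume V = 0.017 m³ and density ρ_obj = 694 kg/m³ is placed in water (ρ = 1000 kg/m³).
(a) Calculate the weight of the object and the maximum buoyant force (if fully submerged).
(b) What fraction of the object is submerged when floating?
(a) W=rho_obj*g*V=694*9.81*0.017=115.7 N; F_B(max)=rho*g*V=1000*9.81*0.017=166.8 N
(b) Floating fraction=rho_obj/rho=694/1000=0.694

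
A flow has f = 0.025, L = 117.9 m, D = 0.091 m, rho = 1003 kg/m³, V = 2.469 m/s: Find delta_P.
Formula: \Delta P = f \frac{L}{D} \frac{\rho V^2}{2}
delta_P = 0.025·(117.9/0.091)·0.5·1003·2.469²/1000 = 99.02 kPa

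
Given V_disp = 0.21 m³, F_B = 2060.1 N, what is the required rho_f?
Formula: F_B = \rho_f g V_{disp}
Substituting knowns: 2060.1 = rho_f·9.81·0.21
Solving for rho_f: rho_f = 2060.1/(9.81·0.21) = 1000 kg/m³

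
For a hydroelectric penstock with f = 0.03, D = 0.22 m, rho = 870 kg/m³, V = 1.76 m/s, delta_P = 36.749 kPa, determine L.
Formula: \Delta P = f \frac{L}{D} \frac{\rho V^2}{2}
Substituting knowns: 36.749 = 0.03·(L/0.22)·0.5·870·1.76²/1000
Solving for L: L = (36.749·1000)·0.22/(0.03·0.5·870·1.76²) = 200 m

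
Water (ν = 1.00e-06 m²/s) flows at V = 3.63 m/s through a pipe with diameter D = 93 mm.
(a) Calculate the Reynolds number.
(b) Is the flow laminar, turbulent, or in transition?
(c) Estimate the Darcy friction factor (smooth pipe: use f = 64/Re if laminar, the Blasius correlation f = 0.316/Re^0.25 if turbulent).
(a) Re = V·D/ν = 3.63·0.093/1.00e-06 = 337590
(b) Flow regime: turbulent (Re > 4000)
(c) Friction factor: f = 0.316/Re^0.25 = 0.316/337590^0.25 = 0.01311 (Blasius is strictly valid for Re ≲ 1e5; used here as the smooth-pipe estimate the problem specifies)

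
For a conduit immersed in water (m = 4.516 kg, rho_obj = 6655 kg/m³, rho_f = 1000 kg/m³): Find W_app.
Formula: W_{app} = mg\left(1 - \frac{\rho_f}{\rho_{obj}}\right)
W_app = 4.516·9.81·(1 − 1000/6655) = 37.65 N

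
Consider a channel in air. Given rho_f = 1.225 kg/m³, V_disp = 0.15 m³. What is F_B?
Formula: F_B = \rho_f g V_{disp}
F_B = 1.225·9.81·0.15 = 1.803 N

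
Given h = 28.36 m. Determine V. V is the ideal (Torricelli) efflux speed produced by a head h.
Formula: V = \sqrt{2 g h}
V = √(2·9.81·28.36) = 23.59 m/s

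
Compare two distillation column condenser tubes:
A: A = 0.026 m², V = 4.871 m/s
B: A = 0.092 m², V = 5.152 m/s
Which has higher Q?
Q(A) = 126.6 L/s, Q(B) = 474 L/s. Answer: B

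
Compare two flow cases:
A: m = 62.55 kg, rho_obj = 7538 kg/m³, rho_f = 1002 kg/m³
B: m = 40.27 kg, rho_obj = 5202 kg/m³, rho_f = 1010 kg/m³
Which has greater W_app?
W_app(A) = 532 N, W_app(B) = 318.3 N. Answer: A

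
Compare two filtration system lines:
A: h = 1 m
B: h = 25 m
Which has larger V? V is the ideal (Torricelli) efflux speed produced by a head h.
V(A) = 4.429 m/s, V(B) = 22.15 m/s. Answer: B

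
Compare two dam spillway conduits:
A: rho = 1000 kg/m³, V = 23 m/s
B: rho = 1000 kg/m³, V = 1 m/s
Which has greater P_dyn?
P_dyn(A) = 264.5 kPa, P_dyn(B) = 0.5 kPa. Answer: A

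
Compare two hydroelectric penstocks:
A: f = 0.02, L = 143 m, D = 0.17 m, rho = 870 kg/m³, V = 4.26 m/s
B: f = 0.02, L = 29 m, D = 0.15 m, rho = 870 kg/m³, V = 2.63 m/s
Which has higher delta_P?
delta_P(A) = 132.8 kPa, delta_P(B) = 11.63 kPa. Answer: A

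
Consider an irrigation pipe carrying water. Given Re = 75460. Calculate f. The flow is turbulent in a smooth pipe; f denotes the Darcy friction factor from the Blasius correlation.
Formula: f = \frac{0.316}{Re^{0.25}}
f = 0.316/75460^0.25 = 0.01907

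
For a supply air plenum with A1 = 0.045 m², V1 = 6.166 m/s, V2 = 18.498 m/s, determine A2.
Formula: V_2 = \frac{A_1 V_1}{A_2}
Substituting knowns: 18.498 = 0.045·6.166/A2
Solving for A2: A2 = 0.045·6.166/18.498 = 0.015 m²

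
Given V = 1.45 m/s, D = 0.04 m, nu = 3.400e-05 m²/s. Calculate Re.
Formula: Re = \frac{V D}{\nu}
Re = 1.45·0.04/3.400e-05 = 1706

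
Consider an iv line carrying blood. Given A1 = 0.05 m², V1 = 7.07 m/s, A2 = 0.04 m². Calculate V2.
Formula: V_2 = \frac{A_1 V_1}{A_2}
V2 = 0.05·7.07/0.04 = 8.838 m/s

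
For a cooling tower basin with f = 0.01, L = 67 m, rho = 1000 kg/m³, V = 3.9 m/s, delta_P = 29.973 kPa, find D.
Formula: \Delta P = f \frac{L}{D} \frac{\rho V^2}{2}
Substituting knowns: 29.973 = 0.01·(67/D)·0.5·1000·3.9²/1000
Solving for D: D = 0.01·67·0.5·1000·3.9²/(29.973·1000) = 0.17 m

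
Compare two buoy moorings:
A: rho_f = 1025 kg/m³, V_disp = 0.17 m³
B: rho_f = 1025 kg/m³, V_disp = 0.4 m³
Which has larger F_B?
F_B(A) = 1709 N, F_B(B) = 4022 N. Answer: B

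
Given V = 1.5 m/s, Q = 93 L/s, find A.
Formula: Q = A V
Substituting knowns: 93 = A·1.5·1000
Solving for A: A = (93/1000)/1.5 = 0.062 m²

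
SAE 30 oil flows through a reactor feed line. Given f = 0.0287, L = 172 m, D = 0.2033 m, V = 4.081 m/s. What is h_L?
Formula: h_L = f \frac{L}{D} \frac{V^2}{2g}
h_L = 0.0287·(172/0.2033)·4.081²/(2·9.81) = 20.61 m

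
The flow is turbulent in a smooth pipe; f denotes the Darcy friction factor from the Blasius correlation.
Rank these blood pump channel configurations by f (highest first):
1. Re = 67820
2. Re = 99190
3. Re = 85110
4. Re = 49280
Case 1: f = 0.01958
Case 2: f = 0.01781
Case 3: f = 0.0185
Case 4: f = 0.02121
Ranking (highest first): 4, 1, 3, 2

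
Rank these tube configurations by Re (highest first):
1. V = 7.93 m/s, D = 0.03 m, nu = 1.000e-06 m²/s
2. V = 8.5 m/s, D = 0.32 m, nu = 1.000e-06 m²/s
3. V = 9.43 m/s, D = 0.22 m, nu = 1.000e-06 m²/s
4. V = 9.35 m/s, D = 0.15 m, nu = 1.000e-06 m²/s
Case 1: Re = 237900
Case 2: Re = 2.720e+06
Case 3: Re = 2.075e+06
Case 4: Re = 1.402e+06
Ranking (highest first): 2, 3, 4, 1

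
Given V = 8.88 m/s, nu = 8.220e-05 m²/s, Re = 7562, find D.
Formula: Re = \frac{V D}{\nu}
Substituting knowns: 7562 = 8.88·D/8.220e-05
Solving for D: D = 7562·8.220e-05/8.88 = 0.07 m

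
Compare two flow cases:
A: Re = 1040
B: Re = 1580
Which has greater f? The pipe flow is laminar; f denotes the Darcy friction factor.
f(A) = 0.06154, f(B) = 0.04051. Answer: A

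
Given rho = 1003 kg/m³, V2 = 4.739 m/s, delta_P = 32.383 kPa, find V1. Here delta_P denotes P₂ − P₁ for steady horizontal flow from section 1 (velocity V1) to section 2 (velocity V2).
Formula: \Delta P = \frac{1}{2} \rho (V_1^2 - V_2^2)
Substituting knowns: 32.383 = 0.5·1003·(V1² − 4.739²)/1000
Solving for V1: V1 = √(4.739² + 2·(32.383·1000)/1003) = 9.329 m/s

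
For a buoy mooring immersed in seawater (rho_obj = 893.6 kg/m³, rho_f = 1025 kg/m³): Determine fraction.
Formula: f_{sub} = \frac{\rho_{obj}}{\rho_f}
fraction = 893.6/1025 = 0.8718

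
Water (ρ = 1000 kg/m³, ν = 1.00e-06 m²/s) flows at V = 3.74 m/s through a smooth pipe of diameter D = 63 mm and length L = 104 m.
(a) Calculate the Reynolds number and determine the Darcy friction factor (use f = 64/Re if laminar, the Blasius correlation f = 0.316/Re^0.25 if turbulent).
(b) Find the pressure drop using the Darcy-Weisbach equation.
(a) Re = V·D/ν = 3.74·0.063/1.00e-06 = 235620 → turbulent (Re > 4000); f = 0.316/Re^0.25 = 0.316/235620^0.25 = 0.014343 (Blasius is strictly valid for Re ≲ 1e5; used here as the smooth-pipe estimate the problem specifies)
(b) Darcy-Weisbach: ΔP = f·(L/D)·½ρV²/1000 = 0.014343·(104/0.063)·½·1000·3.74²/1000 = 165.6 kPa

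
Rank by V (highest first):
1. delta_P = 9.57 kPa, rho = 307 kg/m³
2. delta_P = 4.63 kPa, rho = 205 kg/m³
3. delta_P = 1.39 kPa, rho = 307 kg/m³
Case 1: V = 7.896 m/s
Case 2: V = 6.721 m/s
Case 3: V = 3.009 m/s
Ranking (highest first): 1, 2, 3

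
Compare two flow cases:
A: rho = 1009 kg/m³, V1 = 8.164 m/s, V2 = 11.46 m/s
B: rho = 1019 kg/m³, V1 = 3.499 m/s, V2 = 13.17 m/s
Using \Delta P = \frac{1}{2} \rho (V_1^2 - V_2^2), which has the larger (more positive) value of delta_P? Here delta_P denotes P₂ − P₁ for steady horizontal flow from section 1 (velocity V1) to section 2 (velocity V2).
delta_P(A) = -32.63 kPa, delta_P(B) = -82.13 kPa. Answer: A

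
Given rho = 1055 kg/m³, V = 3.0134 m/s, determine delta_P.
Formula: V = \sqrt{\frac{2 \Delta P}{\rho}}
Substituting knowns: 3.0134 = √(2·(delta_P·1000)/1055)
Solving for delta_P: delta_P = 3.0134²·1055/2/1000 = 4.79 kPa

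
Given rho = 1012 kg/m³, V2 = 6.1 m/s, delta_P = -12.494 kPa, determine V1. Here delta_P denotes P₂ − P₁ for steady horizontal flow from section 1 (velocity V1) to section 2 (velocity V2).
Formula: \Delta P = \frac{1}{2} \rho (V_1^2 - V_2^2)
Substituting knowns: -12.494 = 0.5·1012·(V1² − 6.1²)/1000
Solving for V1: V1 = √(6.1² + 2·(-12.494·1000)/1012) = 3.538 m/s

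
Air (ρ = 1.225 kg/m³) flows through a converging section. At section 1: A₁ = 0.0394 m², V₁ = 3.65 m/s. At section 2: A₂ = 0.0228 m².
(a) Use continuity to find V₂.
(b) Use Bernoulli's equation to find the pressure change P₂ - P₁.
(a) Continuity: A₁V₁=A₂V₂ -> V₂=A₁V₁/A₂=0.0394*3.65/0.0228=6.31 m/s
(b) Bernoulli: P₂-P₁=0.5*rho*(V₁^2-V₂^2)/1000=0.5*1.225*(3.65^2-6.31^2)/1000=-0.01623 kPa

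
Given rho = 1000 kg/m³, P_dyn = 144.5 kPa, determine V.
Formula: P_{dyn} = \frac{1}{2} \rho V^2
Substituting knowns: 144.5 = 0.5·1000·V²/1000
Solving for V: V = √(2·(144.5·1000)/1000) = 17 m/s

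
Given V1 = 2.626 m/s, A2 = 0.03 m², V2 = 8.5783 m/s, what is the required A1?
Formula: V_2 = \frac{A_1 V_1}{A_2}
Substituting knowns: 8.5783 = A1·2.626/0.03
Solving for A1: A1 = 8.5783·0.03/2.626 = 0.098 m²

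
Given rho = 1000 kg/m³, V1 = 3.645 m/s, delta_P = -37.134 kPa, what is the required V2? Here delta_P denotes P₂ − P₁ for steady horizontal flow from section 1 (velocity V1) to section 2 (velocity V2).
Formula: \Delta P = \frac{1}{2} \rho (V_1^2 - V_2^2)
Substituting knowns: -37.134 = 0.5·1000·(3.645² − V2²)/1000
Solving for V2: V2 = √(3.645² − 2·(-37.134·1000)/1000) = 9.357 m/s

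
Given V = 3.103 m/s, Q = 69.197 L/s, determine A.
Formula: Q = A V
Substituting knowns: 69.197 = A·3.103·1000
Solving for A: A = (69.197/1000)/3.103 = 0.0223 m²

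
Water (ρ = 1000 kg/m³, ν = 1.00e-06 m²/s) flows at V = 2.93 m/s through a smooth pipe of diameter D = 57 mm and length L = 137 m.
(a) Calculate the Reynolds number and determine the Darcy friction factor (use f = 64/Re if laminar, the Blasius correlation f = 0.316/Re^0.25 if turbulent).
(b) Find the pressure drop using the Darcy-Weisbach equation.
(a) Re = V·D/ν = 2.93·0.057/1.00e-06 = 167010 → turbulent (Re > 4000); f = 0.316/Re^0.25 = 0.316/167010^0.25 = 0.015632 (Blasius is strictly valid for Re ≲ 1e5; used here as the smooth-pipe estimate the problem specifies)
(b) Darcy-Weisbach: ΔP = f·(L/D)·½ρV²/1000 = 0.015632·(137/0.057)·½·1000·2.93²/1000 = 161.3 kPa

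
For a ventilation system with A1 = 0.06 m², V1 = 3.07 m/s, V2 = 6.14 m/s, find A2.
Formula: V_2 = \frac{A_1 V_1}{A_2}
Substituting knowns: 6.14 = 0.06·3.07/A2
Solving for A2: A2 = 0.06·3.07/6.14 = 0.03 m²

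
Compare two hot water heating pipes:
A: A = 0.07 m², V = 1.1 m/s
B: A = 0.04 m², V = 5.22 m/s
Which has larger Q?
Q(A) = 77 L/s, Q(B) = 208.8 L/s. Answer: B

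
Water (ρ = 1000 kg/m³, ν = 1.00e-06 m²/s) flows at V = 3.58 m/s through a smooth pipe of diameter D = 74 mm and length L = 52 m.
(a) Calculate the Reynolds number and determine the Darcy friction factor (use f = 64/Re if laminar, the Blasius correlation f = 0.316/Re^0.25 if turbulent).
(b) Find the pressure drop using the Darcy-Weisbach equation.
(a) Re = V·D/ν = 3.58·0.074/1.00e-06 = 264920 → turbulent (Re > 4000); f = 0.316/Re^0.25 = 0.316/264920^0.25 = 0.013929 (Blasius is strictly valid for Re ≲ 1e5; used here as the smooth-pipe estimate the problem specifies)
(b) Darcy-Weisbach: ΔP = f·(L/D)·½ρV²/1000 = 0.013929·(52/0.074)·½·1000·3.58²/1000 = 62.72 kPa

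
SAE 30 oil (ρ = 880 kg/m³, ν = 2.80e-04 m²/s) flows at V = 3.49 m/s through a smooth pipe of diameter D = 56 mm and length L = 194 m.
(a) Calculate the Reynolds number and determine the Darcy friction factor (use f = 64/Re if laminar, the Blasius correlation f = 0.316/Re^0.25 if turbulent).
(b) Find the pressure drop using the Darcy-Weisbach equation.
(a) Re = V·D/ν = 3.49·0.056/2.80e-04 = 698 → laminar (Re < 2300); f = 64/Re = 64/698 = 0.091691
(b) Darcy-Weisbach: ΔP = f·(L/D)·½ρV²/1000 = 0.091691·(194/0.056)·½·880·3.49²/1000 = 1702 kPa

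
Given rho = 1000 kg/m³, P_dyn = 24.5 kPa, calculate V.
Formula: P_{dyn} = \frac{1}{2} \rho V^2
Substituting knowns: 24.5 = 0.5·1000·V²/1000
Solving for V: V = √(2·(24.5·1000)/1000) = 7 m/s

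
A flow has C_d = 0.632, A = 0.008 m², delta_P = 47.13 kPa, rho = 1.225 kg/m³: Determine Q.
Formula: Q = C_d A \sqrt{\frac{2 \Delta P}{\rho}}
Q = 0.632·0.008·√(2·(47.13·1000)/1.225)·1000 = 1402 L/s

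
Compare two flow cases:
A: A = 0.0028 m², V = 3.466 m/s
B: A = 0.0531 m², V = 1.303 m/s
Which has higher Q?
Q(A) = 9.705 L/s, Q(B) = 69.19 L/s. Answer: B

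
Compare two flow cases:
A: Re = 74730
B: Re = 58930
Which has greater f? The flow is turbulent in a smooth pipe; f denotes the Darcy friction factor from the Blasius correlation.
f(A) = 0.01911, f(B) = 0.02028. Answer: B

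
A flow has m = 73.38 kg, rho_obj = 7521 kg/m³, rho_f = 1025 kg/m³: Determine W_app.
Formula: W_{app} = mg\left(1 - \frac{\rho_f}{\rho_{obj}}\right)
W_app = 73.38·9.81·(1 − 1025/7521) = 621.8 N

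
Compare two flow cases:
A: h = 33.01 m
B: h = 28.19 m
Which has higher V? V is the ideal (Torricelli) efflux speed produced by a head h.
V(A) = 25.45 m/s, V(B) = 23.52 m/s. Answer: A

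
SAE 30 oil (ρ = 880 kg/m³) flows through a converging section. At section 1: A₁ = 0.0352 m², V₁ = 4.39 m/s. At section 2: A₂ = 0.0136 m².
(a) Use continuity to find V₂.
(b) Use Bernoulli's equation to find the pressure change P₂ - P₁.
(a) Continuity: A₁V₁=A₂V₂ -> V₂=A₁V₁/A₂=0.0352*4.39/0.0136=11.36 m/s
(b) Bernoulli: P₂-P₁=0.5*rho*(V₁^2-V₂^2)/1000=0.5*880*(4.39^2-11.36^2)/1000=-48.3 kPa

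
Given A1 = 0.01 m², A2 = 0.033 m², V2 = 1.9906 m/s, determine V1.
Formula: V_2 = \frac{A_1 V_1}{A_2}
Substituting knowns: 1.9906 = 0.01·V1/0.033
Solving for V1: V1 = 1.9906·0.033/0.01 = 6.569 m/s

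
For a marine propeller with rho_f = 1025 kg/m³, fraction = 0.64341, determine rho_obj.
Formula: f_{sub} = \frac{\rho_{obj}}{\rho_f}
Substituting knowns: 0.64341 = rho_obj/1025
Solving for rho_obj: rho_obj = 0.64341·1025 = 659.5 kg/m³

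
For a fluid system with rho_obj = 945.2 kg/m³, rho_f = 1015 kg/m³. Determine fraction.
Formula: f_{sub} = \frac{\rho_{obj}}{\rho_f}
fraction = 945.2/1015 = 0.9312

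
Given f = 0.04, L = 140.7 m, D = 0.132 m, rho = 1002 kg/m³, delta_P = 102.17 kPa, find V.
Formula: \Delta P = f \frac{L}{D} \frac{\rho V^2}{2}
Substituting knowns: 102.17 = 0.04·(140.7/0.132)·0.5·1002·V²/1000
Solving for V: V = √((102.17·1000)/(0.04·(140.7/0.132)·0.5·1002)) = 2.187 m/s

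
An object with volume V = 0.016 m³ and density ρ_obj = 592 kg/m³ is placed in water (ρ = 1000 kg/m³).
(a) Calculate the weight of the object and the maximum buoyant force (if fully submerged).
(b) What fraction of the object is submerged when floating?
(a) W=rho_obj*g*V=592*9.81*0.016=92.9 N; F_B(max)=rho*g*V=1000*9.81*0.016=157.0 N
(b) Floating fraction=rho_obj/rho=592/1000=0.592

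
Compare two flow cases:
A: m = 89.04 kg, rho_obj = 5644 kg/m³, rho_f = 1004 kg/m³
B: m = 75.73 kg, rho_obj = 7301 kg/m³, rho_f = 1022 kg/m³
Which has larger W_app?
W_app(A) = 718.1 N, W_app(B) = 638.9 N. Answer: A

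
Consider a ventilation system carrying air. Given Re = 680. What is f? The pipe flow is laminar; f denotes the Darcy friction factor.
Formula: f = \frac{64}{Re}
f = 64/680 = 0.09412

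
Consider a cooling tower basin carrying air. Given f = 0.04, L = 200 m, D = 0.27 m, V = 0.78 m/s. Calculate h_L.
Formula: h_L = f \frac{L}{D} \frac{V^2}{2g}
h_L = 0.04·(200/0.27)·0.78²/(2·9.81) = 0.9188 m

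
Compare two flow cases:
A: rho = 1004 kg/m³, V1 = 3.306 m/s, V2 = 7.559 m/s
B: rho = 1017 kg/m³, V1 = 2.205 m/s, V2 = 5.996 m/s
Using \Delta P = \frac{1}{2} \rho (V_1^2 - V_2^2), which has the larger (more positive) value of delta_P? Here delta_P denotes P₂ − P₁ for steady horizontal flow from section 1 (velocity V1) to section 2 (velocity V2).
delta_P(A) = -23.2 kPa, delta_P(B) = -15.81 kPa. Answer: B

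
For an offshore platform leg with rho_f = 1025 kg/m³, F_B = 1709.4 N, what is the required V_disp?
Formula: F_B = \rho_f g V_{disp}
Substituting knowns: 1709.4 = 1025·9.81·V_disp
Solving for V_disp: V_disp = 1709.4/(1025·9.81) = 0.17 m³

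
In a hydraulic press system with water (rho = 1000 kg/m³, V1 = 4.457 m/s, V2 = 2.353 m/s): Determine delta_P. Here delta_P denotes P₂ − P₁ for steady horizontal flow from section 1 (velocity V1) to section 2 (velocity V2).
Formula: \Delta P = \frac{1}{2} \rho (V_1^2 - V_2^2)
delta_P = 0.5·1000·(4.457² − 2.353²)/1000 = 7.164 kPa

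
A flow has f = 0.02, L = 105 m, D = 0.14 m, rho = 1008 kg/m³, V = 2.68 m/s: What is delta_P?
Formula: \Delta P = f \frac{L}{D} \frac{\rho V^2}{2}
delta_P = 0.02·(105/0.14)·0.5·1008·2.68²/1000 = 54.3 kPa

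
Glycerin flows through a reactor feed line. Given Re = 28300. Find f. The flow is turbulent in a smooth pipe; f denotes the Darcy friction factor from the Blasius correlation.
Formula: f = \frac{0.316}{Re^{0.25}}
f = 0.316/28300^0.25 = 0.02436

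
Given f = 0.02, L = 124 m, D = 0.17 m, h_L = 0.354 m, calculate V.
Formula: h_L = f \frac{L}{D} \frac{V^2}{2g}
Substituting knowns: 0.354 = 0.02·(124/0.17)·V²/(2·9.81)
Solving for V: V = √(0.354·2·9.81/(0.02·(124/0.17))) = 0.69 m/s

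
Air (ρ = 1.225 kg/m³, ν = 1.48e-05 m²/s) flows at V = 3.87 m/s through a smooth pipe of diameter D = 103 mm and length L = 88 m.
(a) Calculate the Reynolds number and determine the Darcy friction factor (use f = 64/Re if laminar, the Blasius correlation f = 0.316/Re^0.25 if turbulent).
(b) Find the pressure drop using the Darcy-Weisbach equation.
(a) Re = V·D/ν = 3.87·0.103/1.48e-05 = 26933 → turbulent (Re > 4000); f = 0.316/Re^0.25 = 0.316/26933^0.25 = 0.024667
(b) Darcy-Weisbach: ΔP = f·(L/D)·½ρV²/1000 = 0.024667·(88/0.103)·½·1.225·3.87²/1000 = 0.1933 kPa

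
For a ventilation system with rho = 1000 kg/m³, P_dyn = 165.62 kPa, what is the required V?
Formula: P_{dyn} = \frac{1}{2} \rho V^2
Substituting knowns: 165.62 = 0.5·1000·V²/1000
Solving for V: V = √(2·(165.62·1000)/1000) = 18.2 m/s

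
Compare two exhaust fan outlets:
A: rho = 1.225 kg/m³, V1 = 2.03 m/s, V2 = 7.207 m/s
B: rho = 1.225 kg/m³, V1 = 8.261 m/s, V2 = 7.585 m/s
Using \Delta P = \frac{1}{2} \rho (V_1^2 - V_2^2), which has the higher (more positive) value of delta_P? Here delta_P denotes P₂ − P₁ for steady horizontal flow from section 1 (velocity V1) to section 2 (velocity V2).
delta_P(A) = -0.02929 kPa, delta_P(B) = 0.006561 kPa. Answer: B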